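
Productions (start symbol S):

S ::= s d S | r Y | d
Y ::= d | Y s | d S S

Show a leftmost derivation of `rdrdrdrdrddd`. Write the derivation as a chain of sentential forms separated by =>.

S => rY   [S ::= r Y]
rY => rdSS   [Y ::= d S S]
rdSS => rdrYS   [S ::= r Y]
rdrYS => rdrdS   [Y ::= d]
rdrdS => rdrdrY   [S ::= r Y]
rdrdrY => rdrdrdSS   [Y ::= d S S]
rdrdrdSS => rdrdrdrYS   [S ::= r Y]
rdrdrdrYS => rdrdrdrdS   [Y ::= d]
rdrdrdrdS => rdrdrdrdrY   [S ::= r Y]
rdrdrdrdrY => rdrdrdrdrdSS   [Y ::= d S S]
rdrdrdrdrdSS => rdrdrdrdrddS   [S ::= d]
rdrdrdrdrddS => rdrdrdrdrddd   [S ::= d]

S => rY => rdSS => rdrYS => rdrdS => rdrdrY => rdrdrdSS => rdrdrdrYS => rdrdrdrdS => rdrdrdrdrY => rdrdrdrdrdSS => rdrdrdrdrddS => rdrdrdrdrddd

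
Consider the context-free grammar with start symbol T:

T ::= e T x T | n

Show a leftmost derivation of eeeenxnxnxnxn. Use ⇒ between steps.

T⇒eTxT⇒eeTxTxT⇒eeeTxTxTxT⇒eeeeTxTxTxTxT⇒eeeenxTxTxTxT⇒eeeenxnxTxTxT⇒eeeenxnxnxTxT⇒eeeenxnxnxnxT⇒eeeenxnxnxnxn

T ⇒ eTxT   [T ::= e T x T]
eTxT ⇒ eeTxTxT   [T ::= e T x T]
eeTxTxT ⇒ eeeTxTxTxT   [T ::= e T x T]
eeeTxTxTxT ⇒ eeeeTxTxTxTxT   [T ::= e T x T]
eeeeTxTxTxTxT ⇒ eeeenxTxTxTxT   [T ::= n]
eeeenxTxTxTxT ⇒ eeeenxnxTxTxT   [T ::= n]
eeeenxnxTxTxT ⇒ eeeenxnxnxTxT   [T ::= n]
eeeenxnxnxTxT ⇒ eeeenxnxnxnxT   [T ::= n]
eeeenxnxnxnxT ⇒ eeeenxnxnxnxn   [T ::= n]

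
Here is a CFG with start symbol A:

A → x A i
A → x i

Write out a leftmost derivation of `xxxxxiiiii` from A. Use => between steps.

A => xAi   [A → x A i]
xAi => xxAii   [A → x A i]
xxAii => xxxAiii   [A → x A i]
xxxAiii => xxxxAiiii   [A → x A i]
xxxxAiiii => xxxxxiiiii   [A → x i]

A => xAi => xxAii => xxxAiii => xxxxAiiii => xxxxxiiiii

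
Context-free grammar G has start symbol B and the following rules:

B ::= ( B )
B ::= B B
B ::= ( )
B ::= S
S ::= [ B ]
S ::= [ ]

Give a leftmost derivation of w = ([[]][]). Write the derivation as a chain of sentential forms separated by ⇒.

B ⇒ (B)   [B ::= ( B )]
(B) ⇒ (BB)   [B ::= B B]
(BB) ⇒ (SB)   [B ::= S]
(SB) ⇒ ([B]B)   [S ::= [ B ]]
([B]B) ⇒ ([S]B)   [B ::= S]
([S]B) ⇒ ([[]]B)   [S ::= [ ]]
([[]]B) ⇒ ([[]]S)   [B ::= S]
([[]]S) ⇒ ([[]][])   [S ::= [ ]]

B ⇒ (B) ⇒ (BB) ⇒ (SB) ⇒ ([B]B) ⇒ ([S]B) ⇒ ([[]]B) ⇒ ([[]]S) ⇒ ([[]][])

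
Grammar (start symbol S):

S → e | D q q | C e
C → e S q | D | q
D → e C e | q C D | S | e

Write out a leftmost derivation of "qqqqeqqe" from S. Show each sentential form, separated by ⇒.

S⇒Ce⇒De⇒Se⇒Dqqe⇒qCDqqe⇒qqDqqe⇒qqqCDqqe⇒qqqqDqqe⇒qqqqeqqe

S ⇒ Ce   [S → C e]
Ce ⇒ De   [C → D]
De ⇒ Se   [D → S]
Se ⇒ Dqqe   [S → D q q]
Dqqe ⇒ qCDqqe   [D → q C D]
qCDqqe ⇒ qqDqqe   [C → q]
qqDqqe ⇒ qqqCDqqe   [D → q C D]
qqqCDqqe ⇒ qqqqDqqe   [C → q]
qqqqDqqe ⇒ qqqqeqqe   [D → e]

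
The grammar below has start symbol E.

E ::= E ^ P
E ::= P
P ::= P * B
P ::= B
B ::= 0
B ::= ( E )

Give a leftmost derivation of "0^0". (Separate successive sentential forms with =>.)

E => E^P   [E ::= E ^ P]
E^P => P^P   [E ::= P]
P^P => B^P   [P ::= B]
B^P => 0^P   [B ::= 0]
0^P => 0^B   [P ::= B]
0^B => 0^0   [B ::= 0]

E=>E^P=>P^P=>B^P=>0^P=>0^B=>0^0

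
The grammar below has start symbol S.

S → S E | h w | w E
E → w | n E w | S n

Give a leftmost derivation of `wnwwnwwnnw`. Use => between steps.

S=>wE=>wnEw=>wnSnw=>wnwEnw=>wnwSnnw=>wnwwEnnw=>wnwwnEwnnw=>wnwwnwwnnw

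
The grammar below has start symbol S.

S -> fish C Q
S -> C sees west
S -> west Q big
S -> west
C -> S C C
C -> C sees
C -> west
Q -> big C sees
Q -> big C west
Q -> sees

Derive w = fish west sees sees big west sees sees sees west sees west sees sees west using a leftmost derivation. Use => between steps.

S => C sees west => C sees sees west => S C C sees sees west => fish C Q C C sees sees west => fish C sees Q C C sees sees west => fish C sees sees Q C C sees sees west => fish west sees sees Q C C sees sees west => fish west sees sees big C sees C C sees sees west => fish west sees sees big C sees sees C C sees sees west => fish west sees sees big C sees sees sees C C sees sees west => fish west sees sees big west sees sees sees C C sees sees west => fish west sees sees big west sees sees sees C sees C sees sees west => fish west sees sees big west sees sees sees west sees C sees sees west => fish west sees sees big west sees sees sees west sees west sees sees west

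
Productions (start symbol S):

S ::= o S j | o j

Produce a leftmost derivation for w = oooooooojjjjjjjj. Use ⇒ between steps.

S ⇒ oSj ⇒ ooSjj ⇒ oooSjjj ⇒ ooooSjjjj ⇒ oooooSjjjjj ⇒ ooooooSjjjjjj ⇒ oooooooSjjjjjjj ⇒ oooooooojjjjjjjj

S ⇒ oSj   [S ::= o S j]
oSj ⇒ ooSjj   [S ::= o S j]
ooSjj ⇒ oooSjjj   [S ::= o S j]
oooSjjj ⇒ ooooSjjjj   [S ::= o S j]
ooooSjjjj ⇒ oooooSjjjjj   [S ::= o S j]
oooooSjjjjj ⇒ ooooooSjjjjjj   [S ::= o S j]
ooooooSjjjjjj ⇒ oooooooSjjjjjjj   [S ::= o S j]
oooooooSjjjjjjj ⇒ oooooooojjjjjjjj   [S ::= o j]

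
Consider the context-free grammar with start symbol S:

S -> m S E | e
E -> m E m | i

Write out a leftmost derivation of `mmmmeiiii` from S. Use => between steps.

S => mSE   [S -> m S E]
mSE => mmSEE   [S -> m S E]
mmSEE => mmmSEEE   [S -> m S E]
mmmSEEE => mmmmSEEEE   [S -> m S E]
mmmmSEEEE => mmmmeEEEE   [S -> e]
mmmmeEEEE => mmmmeiEEE   [E -> i]
mmmmeiEEE => mmmmeiiEE   [E -> i]
mmmmeiiEE => mmmmeiiiE   [E -> i]
mmmmeiiiE => mmmmeiiii   [E -> i]

S => mSE => mmSEE => mmmSEEE => mmmmSEEEE => mmmmeEEEE => mmmmeiEEE => mmmmeiiEE => mmmmeiiiE => mmmmeiiii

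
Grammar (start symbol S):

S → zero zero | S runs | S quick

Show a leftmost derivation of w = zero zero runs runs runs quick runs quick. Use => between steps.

S => S quick   [S → S quick]
S quick => S runs quick   [S → S runs]
S runs quick => S quick runs quick   [S → S quick]
S quick runs quick => S runs quick runs quick   [S → S runs]
S runs quick runs quick => S runs runs quick runs quick   [S → S runs]
S runs runs quick runs quick => S runs runs runs quick runs quick   [S → S runs]
S runs runs runs quick runs quick => zero zero runs runs runs quick runs quick   [S → zero zero]

S => S quick => S runs quick => S quick runs quick => S runs quick runs quick => S runs runs quick runs quick => S runs runs runs quick runs quick => zero zero runs runs runs quick runs quick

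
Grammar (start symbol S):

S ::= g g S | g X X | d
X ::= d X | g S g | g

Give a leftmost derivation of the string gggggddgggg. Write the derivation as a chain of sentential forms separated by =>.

S => gXX   [S ::= g X X]
gXX => ggSgX   [X ::= g S g]
ggSgX => ggggSgX   [S ::= g g S]
ggggSgX => gggggXXgX   [S ::= g X X]
gggggXXgX => gggggdXXgX   [X ::= d X]
gggggdXXgX => gggggddXXgX   [X ::= d X]
gggggddXXgX => gggggddgXgX   [X ::= g]
gggggddgXgX => gggggddgggX   [X ::= g]
gggggddgggX => gggggddgggg   [X ::= g]

S => gXX => ggSgX => ggggSgX => gggggXXgX => gggggdXXgX => gggggddXXgX => gggggddgXgX => gggggddgggX => gggggddgggg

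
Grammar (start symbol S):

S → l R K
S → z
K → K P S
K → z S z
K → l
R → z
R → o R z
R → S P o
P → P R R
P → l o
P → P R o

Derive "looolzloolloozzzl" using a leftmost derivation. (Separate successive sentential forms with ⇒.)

S ⇒ lRK ⇒ loRzK ⇒ looRzzK ⇒ loooRzzzK ⇒ loooSPozzzK ⇒ looolRKPozzzK ⇒ looolSPoKPozzzK ⇒ looolzPoKPozzzK ⇒ looolzlooKPozzzK ⇒ looolzloolPozzzK ⇒ looolzloolloozzzK ⇒ looolzloolloozzzl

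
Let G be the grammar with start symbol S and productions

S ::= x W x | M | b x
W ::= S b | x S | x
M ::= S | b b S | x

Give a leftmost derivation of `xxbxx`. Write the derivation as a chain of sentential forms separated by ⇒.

S ⇒ xWx   [S ::= x W x]
xWx ⇒ xxSx   [W ::= x S]
xxSx ⇒ xxbxx   [S ::= b x]

S ⇒ xWx ⇒ xxSx ⇒ xxbxx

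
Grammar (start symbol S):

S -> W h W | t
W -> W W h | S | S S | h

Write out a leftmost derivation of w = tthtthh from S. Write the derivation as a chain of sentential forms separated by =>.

S => WhW => SShW => WhWShW => SShWShW => tShWShW => tthWShW => tthSShW => tthtShW => tthtthW => tthtthh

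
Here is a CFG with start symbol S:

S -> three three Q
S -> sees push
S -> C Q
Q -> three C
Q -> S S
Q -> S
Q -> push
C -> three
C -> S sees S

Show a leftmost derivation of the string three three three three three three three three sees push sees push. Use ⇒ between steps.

S ⇒ three three Q   [S -> three three Q]
three three Q ⇒ three three S S   [Q -> S S]
three three S S ⇒ three three three three Q S   [S -> three three Q]
three three three three Q S ⇒ three three three three S S S   [Q -> S S]
three three three three S S S ⇒ three three three three three three Q S S   [S -> three three Q]
three three three three three three Q S S ⇒ three three three three three three three C S S   [Q -> three C]
three three three three three three three C S S ⇒ three three three three three three three three S S   [C -> three]
three three three three three three three three S S ⇒ three three three three three three three three sees push S   [S -> sees push]
three three three three three three three three sees push S ⇒ three three three three three three three three sees push sees push   [S -> sees push]

S ⇒ three three Q ⇒ three three S S ⇒ three three three three Q S ⇒ three three three three S S S ⇒ three three three three three three Q S S ⇒ three three three three three three three C S S ⇒ three three three three three three three three S S ⇒ three three three three three three three three sees push S ⇒ three three three three three three three three sees push sees push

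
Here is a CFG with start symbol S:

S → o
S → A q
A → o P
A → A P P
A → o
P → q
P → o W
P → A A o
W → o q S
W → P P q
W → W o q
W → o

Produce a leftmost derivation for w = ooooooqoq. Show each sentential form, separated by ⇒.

S ⇒ Aq ⇒ APPq ⇒ oPPq ⇒ oAAoPq ⇒ ooAoPq ⇒ ooooPq ⇒ oooooWq ⇒ ooooooqSq ⇒ ooooooqoq

S ⇒ Aq   [S → A q]
Aq ⇒ APPq   [A → A P P]
APPq ⇒ oPPq   [A → o]
oPPq ⇒ oAAoPq   [P → A A o]
oAAoPq ⇒ ooAoPq   [A → o]
ooAoPq ⇒ ooooPq   [A → o]
ooooPq ⇒ oooooWq   [P → o W]
oooooWq ⇒ ooooooqSq   [W → o q S]
ooooooqSq ⇒ ooooooqoq   [S → o]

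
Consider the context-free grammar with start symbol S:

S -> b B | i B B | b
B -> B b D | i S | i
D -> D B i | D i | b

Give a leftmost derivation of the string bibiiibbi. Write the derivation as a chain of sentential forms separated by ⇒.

S ⇒ bB   [S -> b B]
bB ⇒ biS   [B -> i S]
biS ⇒ bibB   [S -> b B]
bibB ⇒ bibiS   [B -> i S]
bibiS ⇒ bibiiBB   [S -> i B B]
bibiiBB ⇒ bibiiBbDB   [B -> B b D]
bibiiBbDB ⇒ bibiiibDB   [B -> i]
bibiiibDB ⇒ bibiiibbB   [D -> b]
bibiiibbB ⇒ bibiiibbi   [B -> i]

S ⇒ bB ⇒ biS ⇒ bibB ⇒ bibiS ⇒ bibiiBB ⇒ bibiiBbDB ⇒ bibiiibDB ⇒ bibiiibbB ⇒ bibiiibbi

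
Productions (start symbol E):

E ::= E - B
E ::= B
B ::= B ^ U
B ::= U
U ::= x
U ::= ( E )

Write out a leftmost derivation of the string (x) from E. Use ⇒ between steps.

E⇒B⇒U⇒(E)⇒(B)⇒(U)⇒(x)

E ⇒ B   [E ::= B]
B ⇒ U   [B ::= U]
U ⇒ (E)   [U ::= ( E )]
(E) ⇒ (B)   [E ::= B]
(B) ⇒ (U)   [B ::= U]
(U) ⇒ (x)   [U ::= x]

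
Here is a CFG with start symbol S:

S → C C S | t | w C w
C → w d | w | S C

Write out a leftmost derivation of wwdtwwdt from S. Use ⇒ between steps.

S ⇒ CCS   [S → C C S]
CCS ⇒ SCCS   [C → S C]
SCCS ⇒ CCSCCS   [S → C C S]
CCSCCS ⇒ wCSCCS   [C → w]
wCSCCS ⇒ wwdSCCS   [C → w d]
wwdSCCS ⇒ wwdtCCS   [S → t]
wwdtCCS ⇒ wwdtwCS   [C → w]
wwdtwCS ⇒ wwdtwwdS   [C → w d]
wwdtwwdS ⇒ wwdtwwdt   [S → t]

S ⇒ CCS ⇒ SCCS ⇒ CCSCCS ⇒ wCSCCS ⇒ wwdSCCS ⇒ wwdtCCS ⇒ wwdtwCS ⇒ wwdtwwdS ⇒ wwdtwwdt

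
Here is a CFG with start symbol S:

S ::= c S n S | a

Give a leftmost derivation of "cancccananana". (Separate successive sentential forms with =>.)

S => cSnS   [S ::= c S n S]
cSnS => canS   [S ::= a]
canS => cancSnS   [S ::= c S n S]
cancSnS => canccSnSnS   [S ::= c S n S]
canccSnSnS => cancccSnSnSnS   [S ::= c S n S]
cancccSnSnSnS => cancccanSnSnS   [S ::= a]
cancccanSnSnS => cancccananSnS   [S ::= a]
cancccananSnS => cancccanananS   [S ::= a]
cancccanananS => cancccananana   [S ::= a]

S => cSnS => canS => cancSnS => canccSnSnS => cancccSnSnSnS => cancccanSnSnS => cancccananSnS => cancccanananS => cancccananana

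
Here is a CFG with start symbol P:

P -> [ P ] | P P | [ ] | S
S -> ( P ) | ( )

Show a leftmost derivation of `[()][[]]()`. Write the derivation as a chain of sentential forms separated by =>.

P => PP => PPP => [P]PP => [S]PP => [()]PP => [()][P]P => [()][[]]P => [()][[]]S => [()][[]]()

P => PP   [P -> P P]
PP => PPP   [P -> P P]
PPP => [P]PP   [P -> [ P ]]
[P]PP => [S]PP   [P -> S]
[S]PP => [()]PP   [S -> ( )]
[()]PP => [()][P]P   [P -> [ P ]]
[()][P]P => [()][[]]P   [P -> [ ]]
[()][[]]P => [()][[]]S   [P -> S]
[()][[]]S => [()][[]]()   [S -> ( )]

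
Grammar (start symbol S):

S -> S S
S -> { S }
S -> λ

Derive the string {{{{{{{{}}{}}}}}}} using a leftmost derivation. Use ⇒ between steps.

S⇒{S}⇒{{S}}⇒{{{S}}}⇒{{{{S}}}}⇒{{{{{S}}}}}⇒{{{{{SS}}}}}⇒{{{{{{S}S}}}}}⇒{{{{{{SS}S}}}}}⇒{{{{{{{S}S}S}}}}}⇒{{{{{{{{S}}S}S}}}}}⇒{{{{{{{{}}S}S}}}}}⇒{{{{{{{{}}{S}}S}}}}}⇒{{{{{{{{}}{}}S}}}}}⇒{{{{{{{{}}{}}}}}}}

S ⇒ {S}   [S -> { S }]
{S} ⇒ {{S}}   [S -> { S }]
{{S}} ⇒ {{{S}}}   [S -> { S }]
{{{S}}} ⇒ {{{{S}}}}   [S -> { S }]
{{{{S}}}} ⇒ {{{{{S}}}}}   [S -> { S }]
{{{{{S}}}}} ⇒ {{{{{SS}}}}}   [S -> S S]
{{{{{SS}}}}} ⇒ {{{{{{S}S}}}}}   [S -> { S }]
{{{{{{S}S}}}}} ⇒ {{{{{{SS}S}}}}}   [S -> S S]
{{{{{{SS}S}}}}} ⇒ {{{{{{{S}S}S}}}}}   [S -> { S }]
{{{{{{{S}S}S}}}}} ⇒ {{{{{{{{S}}S}S}}}}}   [S -> { S }]
{{{{{{{{S}}S}S}}}}} ⇒ {{{{{{{{}}S}S}}}}}   [S -> λ]
{{{{{{{{}}S}S}}}}} ⇒ {{{{{{{{}}{S}}S}}}}}   [S -> { S }]
{{{{{{{{}}{S}}S}}}}} ⇒ {{{{{{{{}}{}}S}}}}}   [S -> λ]
{{{{{{{{}}{}}S}}}}} ⇒ {{{{{{{{}}{}}}}}}}   [S -> λ]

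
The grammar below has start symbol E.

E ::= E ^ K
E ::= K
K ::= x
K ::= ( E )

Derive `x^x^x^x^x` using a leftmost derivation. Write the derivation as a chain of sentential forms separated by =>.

E => E^K => E^K^K => E^K^K^K => E^K^K^K^K => K^K^K^K^K => x^K^K^K^K => x^x^K^K^K => x^x^x^K^K => x^x^x^x^K => x^x^x^x^x

E => E^K   [E ::= E ^ K]
E^K => E^K^K   [E ::= E ^ K]
E^K^K => E^K^K^K   [E ::= E ^ K]
E^K^K^K => E^K^K^K^K   [E ::= E ^ K]
E^K^K^K^K => K^K^K^K^K   [E ::= K]
K^K^K^K^K => x^K^K^K^K   [K ::= x]
x^K^K^K^K => x^x^K^K^K   [K ::= x]
x^x^K^K^K => x^x^x^K^K   [K ::= x]
x^x^x^K^K => x^x^x^x^K   [K ::= x]
x^x^x^x^K => x^x^x^x^x   [K ::= x]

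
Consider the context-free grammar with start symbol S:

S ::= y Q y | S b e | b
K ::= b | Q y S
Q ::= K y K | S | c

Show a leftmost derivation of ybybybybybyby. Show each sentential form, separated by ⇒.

S ⇒ yQy   [S ::= y Q y]
yQy ⇒ yKyKy   [Q ::= K y K]
yKyKy ⇒ yQySyKy   [K ::= Q y S]
yQySyKy ⇒ yKyKySyKy   [Q ::= K y K]
yKyKySyKy ⇒ yQySyKySyKy   [K ::= Q y S]
yQySyKySyKy ⇒ yKyKySyKySyKy   [Q ::= K y K]
yKyKySyKySyKy ⇒ ybyKySyKySyKy   [K ::= b]
ybyKySyKySyKy ⇒ ybybySyKySyKy   [K ::= b]
ybybySyKySyKy ⇒ ybybybyKySyKy   [S ::= b]
ybybybyKySyKy ⇒ ybybybybySyKy   [K ::= b]
ybybybybySyKy ⇒ ybybybybybyKy   [S ::= b]
ybybybybybyKy ⇒ ybybybybybyby   [K ::= b]

S⇒yQy⇒yKyKy⇒yQySyKy⇒yKyKySyKy⇒yQySyKySyKy⇒yKyKySyKySyKy⇒ybyKySyKySyKy⇒ybybySyKySyKy⇒ybybybyKySyKy⇒ybybybybySyKy⇒ybybybybybyKy⇒ybybybybybyby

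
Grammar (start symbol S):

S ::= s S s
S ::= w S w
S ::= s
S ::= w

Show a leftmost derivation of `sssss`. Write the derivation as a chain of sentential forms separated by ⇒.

S⇒sSs⇒ssSss⇒sssss

S ⇒ sSs   [S ::= s S s]
sSs ⇒ ssSss   [S ::= s S s]
ssSss ⇒ sssss   [S ::= s]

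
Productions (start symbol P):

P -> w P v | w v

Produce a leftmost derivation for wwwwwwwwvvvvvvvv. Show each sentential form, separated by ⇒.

P ⇒ wPv   [P -> w P v]
wPv ⇒ wwPvv   [P -> w P v]
wwPvv ⇒ wwwPvvv   [P -> w P v]
wwwPvvv ⇒ wwwwPvvvv   [P -> w P v]
wwwwPvvvv ⇒ wwwwwPvvvvv   [P -> w P v]
wwwwwPvvvvv ⇒ wwwwwwPvvvvvv   [P -> w P v]
wwwwwwPvvvvvv ⇒ wwwwwwwPvvvvvvv   [P -> w P v]
wwwwwwwPvvvvvvv ⇒ wwwwwwwwvvvvvvvv   [P -> w v]

P ⇒ wPv ⇒ wwPvv ⇒ wwwPvvv ⇒ wwwwPvvvv ⇒ wwwwwPvvvvv ⇒ wwwwwwPvvvvvv ⇒ wwwwwwwPvvvvvvv ⇒ wwwwwwwwvvvvvvvv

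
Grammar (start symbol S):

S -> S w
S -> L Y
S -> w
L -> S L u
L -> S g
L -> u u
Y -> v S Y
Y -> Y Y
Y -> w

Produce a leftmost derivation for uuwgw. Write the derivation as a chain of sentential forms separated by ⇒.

S ⇒ LY ⇒ SgY ⇒ LYgY ⇒ uuYgY ⇒ uuwgY ⇒ uuwgw

S ⇒ LY   [S -> L Y]
LY ⇒ SgY   [L -> S g]
SgY ⇒ LYgY   [S -> L Y]
LYgY ⇒ uuYgY   [L -> u u]
uuYgY ⇒ uuwgY   [Y -> w]
uuwgY ⇒ uuwgw   [Y -> w]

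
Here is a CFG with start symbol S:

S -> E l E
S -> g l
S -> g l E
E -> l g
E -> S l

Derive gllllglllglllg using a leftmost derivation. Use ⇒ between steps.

S ⇒ ElE ⇒ SllE ⇒ ElEllE ⇒ SllEllE ⇒ ElEllEllE ⇒ SllEllEllE ⇒ glllEllEllE ⇒ gllllgllEllE ⇒ gllllglllgllE ⇒ gllllglllglllg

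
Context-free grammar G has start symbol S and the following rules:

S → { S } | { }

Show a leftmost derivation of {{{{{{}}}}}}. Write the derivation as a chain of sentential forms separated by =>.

S => {S}   [S → { S }]
{S} => {{S}}   [S → { S }]
{{S}} => {{{S}}}   [S → { S }]
{{{S}}} => {{{{S}}}}   [S → { S }]
{{{{S}}}} => {{{{{S}}}}}   [S → { S }]
{{{{{S}}}}} => {{{{{{}}}}}}   [S → { }]

S=>{S}=>{{S}}=>{{{S}}}=>{{{{S}}}}=>{{{{{S}}}}}=>{{{{{{}}}}}}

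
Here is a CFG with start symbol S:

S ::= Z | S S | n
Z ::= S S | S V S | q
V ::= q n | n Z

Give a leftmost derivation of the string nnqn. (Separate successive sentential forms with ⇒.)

S ⇒ Z   [S ::= Z]
Z ⇒ SVS   [Z ::= S V S]
SVS ⇒ nVS   [S ::= n]
nVS ⇒ nnZS   [V ::= n Z]
nnZS ⇒ nnqS   [Z ::= q]
nnqS ⇒ nnqn   [S ::= n]

S⇒Z⇒SVS⇒nVS⇒nnZS⇒nnqS⇒nnqn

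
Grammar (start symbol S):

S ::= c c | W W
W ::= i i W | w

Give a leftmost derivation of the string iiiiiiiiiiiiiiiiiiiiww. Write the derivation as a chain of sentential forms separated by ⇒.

S⇒WW⇒iiWW⇒iiiiWW⇒iiiiiiWW⇒iiiiiiiiWW⇒iiiiiiiiiiWW⇒iiiiiiiiiiiiWW⇒iiiiiiiiiiiiiiWW⇒iiiiiiiiiiiiiiiiWW⇒iiiiiiiiiiiiiiiiiiWW⇒iiiiiiiiiiiiiiiiiiiiWW⇒iiiiiiiiiiiiiiiiiiiiwW⇒iiiiiiiiiiiiiiiiiiiiww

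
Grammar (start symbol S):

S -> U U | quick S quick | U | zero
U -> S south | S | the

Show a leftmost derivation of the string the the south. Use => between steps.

S => U   [S -> U]
U => S south   [U -> S south]
S south => U U south   [S -> U U]
U U south => the U south   [U -> the]
the U south => the the south   [U -> the]

S => U => S south => U U south => the U south => the the south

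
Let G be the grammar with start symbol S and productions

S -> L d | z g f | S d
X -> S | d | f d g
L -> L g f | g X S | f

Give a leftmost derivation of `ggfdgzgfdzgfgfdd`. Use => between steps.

S => Sd => Ldd => Lgfdd => gXSgfdd => gSSgfdd => gLdSgfdd => ggXSdSgfdd => ggfdgSdSgfdd => ggfdgzgfdSgfdd => ggfdgzgfdzgfgfdd

S => Sd   [S -> S d]
Sd => Ldd   [S -> L d]
Ldd => Lgfdd   [L -> L g f]
Lgfdd => gXSgfdd   [L -> g X S]
gXSgfdd => gSSgfdd   [X -> S]
gSSgfdd => gLdSgfdd   [S -> L d]
gLdSgfdd => ggXSdSgfdd   [L -> g X S]
ggXSdSgfdd => ggfdgSdSgfdd   [X -> f d g]
ggfdgSdSgfdd => ggfdgzgfdSgfdd   [S -> z g f]
ggfdgzgfdSgfdd => ggfdgzgfdzgfgfdd   [S -> z g f]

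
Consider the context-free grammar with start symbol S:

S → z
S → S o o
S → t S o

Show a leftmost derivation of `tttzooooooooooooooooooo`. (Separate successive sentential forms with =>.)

S => tSo => tSooo => tSooooo => tSooooooo => tSooooooooo => ttSoooooooooo => ttSoooooooooooo => ttSoooooooooooooo => ttSoooooooooooooooo => ttSoooooooooooooooooo => tttSooooooooooooooooooo => tttzooooooooooooooooooo

S => tSo   [S → t S o]
tSo => tSooo   [S → S o o]
tSooo => tSooooo   [S → S o o]
tSooooo => tSooooooo   [S → S o o]
tSooooooo => tSooooooooo   [S → S o o]
tSooooooooo => ttSoooooooooo   [S → t S o]
ttSoooooooooo => ttSoooooooooooo   [S → S o o]
ttSoooooooooooo => ttSoooooooooooooo   [S → S o o]
ttSoooooooooooooo => ttSoooooooooooooooo   [S → S o o]
ttSoooooooooooooooo => ttSoooooooooooooooooo   [S → S o o]
ttSoooooooooooooooooo => tttSooooooooooooooooooo   [S → t S o]
tttSooooooooooooooooooo => tttzooooooooooooooooooo   [S → z]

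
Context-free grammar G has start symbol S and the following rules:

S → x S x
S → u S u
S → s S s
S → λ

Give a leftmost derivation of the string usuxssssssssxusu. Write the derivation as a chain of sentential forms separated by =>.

S => uSu => usSsu => usuSusu => usuxSxusu => usuxsSsxusu => usuxssSssxusu => usuxsssSsssxusu => usuxssssSssssxusu => usuxssssssssxusu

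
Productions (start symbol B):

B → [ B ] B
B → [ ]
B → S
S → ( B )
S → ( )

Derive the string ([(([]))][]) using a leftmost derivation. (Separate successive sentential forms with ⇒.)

B ⇒ S   [B → S]
S ⇒ (B)   [S → ( B )]
(B) ⇒ ([B]B)   [B → [ B ] B]
([B]B) ⇒ ([S]B)   [B → S]
([S]B) ⇒ ([(B)]B)   [S → ( B )]
([(B)]B) ⇒ ([(S)]B)   [B → S]
([(S)]B) ⇒ ([((B))]B)   [S → ( B )]
([((B))]B) ⇒ ([(([]))]B)   [B → [ ]]
([(([]))]B) ⇒ ([(([]))][])   [B → [ ]]

B ⇒ S ⇒ (B) ⇒ ([B]B) ⇒ ([S]B) ⇒ ([(B)]B) ⇒ ([(S)]B) ⇒ ([((B))]B) ⇒ ([(([]))]B) ⇒ ([(([]))][])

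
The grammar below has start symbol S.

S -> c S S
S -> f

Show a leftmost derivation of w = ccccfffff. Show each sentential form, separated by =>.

S => cSS => ccSSS => cccSSSS => ccccSSSSS => ccccfSSSS => ccccffSSS => ccccfffSS => ccccffffS => ccccfffff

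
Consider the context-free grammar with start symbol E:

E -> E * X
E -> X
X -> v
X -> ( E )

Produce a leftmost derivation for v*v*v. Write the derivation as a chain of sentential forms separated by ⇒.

E ⇒ E*X   [E -> E * X]
E*X ⇒ E*X*X   [E -> E * X]
E*X*X ⇒ X*X*X   [E -> X]
X*X*X ⇒ v*X*X   [X -> v]
v*X*X ⇒ v*v*X   [X -> v]
v*v*X ⇒ v*v*v   [X -> v]

E ⇒ E*X ⇒ E*X*X ⇒ X*X*X ⇒ v*X*X ⇒ v*v*X ⇒ v*v*v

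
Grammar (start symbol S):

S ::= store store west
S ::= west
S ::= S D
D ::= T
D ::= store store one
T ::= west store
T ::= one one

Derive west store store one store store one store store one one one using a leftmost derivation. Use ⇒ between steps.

S ⇒ S D ⇒ S D D ⇒ S D D D ⇒ S D D D D ⇒ west D D D D ⇒ west store store one D D D ⇒ west store store one store store one D D ⇒ west store store one store store one store store one D ⇒ west store store one store store one store store one T ⇒ west store store one store store one store store one one one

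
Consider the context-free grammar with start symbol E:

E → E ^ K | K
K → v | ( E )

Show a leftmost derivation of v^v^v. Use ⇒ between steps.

E⇒E^K⇒E^K^K⇒K^K^K⇒v^K^K⇒v^v^K⇒v^v^v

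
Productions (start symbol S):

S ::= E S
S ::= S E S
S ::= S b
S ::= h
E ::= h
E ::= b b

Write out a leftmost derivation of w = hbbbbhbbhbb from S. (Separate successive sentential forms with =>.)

S=>ES=>hS=>hSb=>hESb=>hbbSb=>hbbSbb=>hbbSESbb=>hbbESESbb=>hbbbbSESbb=>hbbbbhESbb=>hbbbbhbbSbb=>hbbbbhbbhbb

S => ES   [S ::= E S]
ES => hS   [E ::= h]
hS => hSb   [S ::= S b]
hSb => hESb   [S ::= E S]
hESb => hbbSb   [E ::= b b]
hbbSb => hbbSbb   [S ::= S b]
hbbSbb => hbbSESbb   [S ::= S E S]
hbbSESbb => hbbESESbb   [S ::= E S]
hbbESESbb => hbbbbSESbb   [E ::= b b]
hbbbbSESbb => hbbbbhESbb   [S ::= h]
hbbbbhESbb => hbbbbhbbSbb   [E ::= b b]
hbbbbhbbSbb => hbbbbhbbhbb   [S ::= h]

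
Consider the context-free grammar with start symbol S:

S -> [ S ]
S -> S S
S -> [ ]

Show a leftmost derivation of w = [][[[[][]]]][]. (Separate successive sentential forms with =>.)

S => SS   [S -> S S]
SS => SSS   [S -> S S]
SSS => []SS   [S -> [ ]]
[]SS => [][S]S   [S -> [ S ]]
[][S]S => [][[S]]S   [S -> [ S ]]
[][[S]]S => [][[[S]]]S   [S -> [ S ]]
[][[[S]]]S => [][[[SS]]]S   [S -> S S]
[][[[SS]]]S => [][[[[]S]]]S   [S -> [ ]]
[][[[[]S]]]S => [][[[[][]]]]S   [S -> [ ]]
[][[[[][]]]]S => [][[[[][]]]][]   [S -> [ ]]

S=>SS=>SSS=>[]SS=>[][S]S=>[][[S]]S=>[][[[S]]]S=>[][[[SS]]]S=>[][[[[]S]]]S=>[][[[[][]]]]S=>[][[[[][]]]][]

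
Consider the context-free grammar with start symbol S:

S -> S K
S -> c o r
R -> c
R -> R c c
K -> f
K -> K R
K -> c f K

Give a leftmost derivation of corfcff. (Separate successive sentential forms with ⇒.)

S⇒SK⇒SKK⇒SKKK⇒corKKK⇒corKRKK⇒corfRKK⇒corfcKK⇒corfcfK⇒corfcff

S ⇒ SK   [S -> S K]
SK ⇒ SKK   [S -> S K]
SKK ⇒ SKKK   [S -> S K]
SKKK ⇒ corKKK   [S -> c o r]
corKKK ⇒ corKRKK   [K -> K R]
corKRKK ⇒ corfRKK   [K -> f]
corfRKK ⇒ corfcKK   [R -> c]
corfcKK ⇒ corfcfK   [K -> f]
corfcfK ⇒ corfcff   [K -> f]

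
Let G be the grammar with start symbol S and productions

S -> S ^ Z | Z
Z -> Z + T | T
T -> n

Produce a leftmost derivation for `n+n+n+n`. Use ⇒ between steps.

S⇒Z⇒Z+T⇒Z+T+T⇒Z+T+T+T⇒T+T+T+T⇒n+T+T+T⇒n+n+T+T⇒n+n+n+T⇒n+n+n+n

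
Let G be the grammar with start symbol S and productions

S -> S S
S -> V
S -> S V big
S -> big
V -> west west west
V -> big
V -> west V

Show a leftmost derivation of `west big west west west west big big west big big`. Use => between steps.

S => S V big   [S -> S V big]
S V big => S S V big   [S -> S S]
S S V big => V S V big   [S -> V]
V S V big => west V S V big   [V -> west V]
west V S V big => west big S V big   [V -> big]
west big S V big => west big S V big V big   [S -> S V big]
west big S V big V big => west big V V big V big   [S -> V]
west big V V big V big => west big west V V big V big   [V -> west V]
west big west V V big V big => west big west west west west V big V big   [V -> west west west]
west big west west west west V big V big => west big west west west west big big V big   [V -> big]
west big west west west west big big V big => west big west west west west big big west V big   [V -> west V]
west big west west west west big big west V big => west big west west west west big big west big big   [V -> big]

S => S V big => S S V big => V S V big => west V S V big => west big S V big => west big S V big V big => west big V V big V big => west big west V V big V big => west big west west west west V big V big => west big west west west west big big V big => west big west west west west big big west V big => west big west west west west big big west big big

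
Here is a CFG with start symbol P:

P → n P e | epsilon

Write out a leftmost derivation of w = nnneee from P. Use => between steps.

P => nPe => nnPee => nnnPeee => nnneee

P => nPe   [P → n P e]
nPe => nnPee   [P → n P e]
nnPee => nnnPeee   [P → n P e]
nnnPeee => nnneee   [P → epsilon]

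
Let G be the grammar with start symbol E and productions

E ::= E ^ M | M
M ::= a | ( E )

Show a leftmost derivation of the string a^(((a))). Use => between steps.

E=>E^M=>M^M=>a^M=>a^(E)=>a^(M)=>a^((E))=>a^((M))=>a^(((E)))=>a^(((M)))=>a^(((a)))

E => E^M   [E ::= E ^ M]
E^M => M^M   [E ::= M]
M^M => a^M   [M ::= a]
a^M => a^(E)   [M ::= ( E )]
a^(E) => a^(M)   [E ::= M]
a^(M) => a^((E))   [M ::= ( E )]
a^((E)) => a^((M))   [E ::= M]
a^((M)) => a^(((E)))   [M ::= ( E )]
a^(((E))) => a^(((M)))   [E ::= M]
a^(((M))) => a^(((a)))   [M ::= a]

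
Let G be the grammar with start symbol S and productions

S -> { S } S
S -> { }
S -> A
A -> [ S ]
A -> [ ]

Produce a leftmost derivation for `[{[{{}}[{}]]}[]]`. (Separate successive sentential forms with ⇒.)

S ⇒ A ⇒ [S] ⇒ [{S}S] ⇒ [{A}S] ⇒ [{[S]}S] ⇒ [{[{S}S]}S] ⇒ [{[{{}}S]}S] ⇒ [{[{{}}A]}S] ⇒ [{[{{}}[S]]}S] ⇒ [{[{{}}[{}]]}S] ⇒ [{[{{}}[{}]]}A] ⇒ [{[{{}}[{}]]}[]]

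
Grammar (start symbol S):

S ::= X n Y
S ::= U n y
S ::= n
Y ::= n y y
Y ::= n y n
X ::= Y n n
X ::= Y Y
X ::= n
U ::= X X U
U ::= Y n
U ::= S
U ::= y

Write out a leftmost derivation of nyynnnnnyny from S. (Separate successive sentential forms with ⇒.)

S⇒Uny⇒XXUny⇒YnnXUny⇒nyynnXUny⇒nyynnnUny⇒nyynnnXXUny⇒nyynnnnXUny⇒nyynnnnnUny⇒nyynnnnnyny

S ⇒ Uny   [S ::= U n y]
Uny ⇒ XXUny   [U ::= X X U]
XXUny ⇒ YnnXUny   [X ::= Y n n]
YnnXUny ⇒ nyynnXUny   [Y ::= n y y]
nyynnXUny ⇒ nyynnnUny   [X ::= n]
nyynnnUny ⇒ nyynnnXXUny   [U ::= X X U]
nyynnnXXUny ⇒ nyynnnnXUny   [X ::= n]
nyynnnnXUny ⇒ nyynnnnnUny   [X ::= n]
nyynnnnnUny ⇒ nyynnnnnyny   [U ::= y]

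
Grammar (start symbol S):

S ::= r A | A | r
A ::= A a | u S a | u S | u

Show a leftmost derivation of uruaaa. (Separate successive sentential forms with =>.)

S => A   [S ::= A]
A => Aa   [A ::= A a]
Aa => Aaa   [A ::= A a]
Aaa => uSaaa   [A ::= u S a]
uSaaa => urAaaa   [S ::= r A]
urAaaa => uruaaa   [A ::= u]

S => A => Aa => Aaa => uSaaa => urAaaa => uruaaa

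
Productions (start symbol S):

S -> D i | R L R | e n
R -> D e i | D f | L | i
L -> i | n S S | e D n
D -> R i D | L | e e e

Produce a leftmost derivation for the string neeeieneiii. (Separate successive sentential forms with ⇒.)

S ⇒ RLR ⇒ DeiLR ⇒ LeiLR ⇒ nSSeiLR ⇒ nDiSeiLR ⇒ neeeiSeiLR ⇒ neeeieneiLR ⇒ neeeieneiiR ⇒ neeeieneiii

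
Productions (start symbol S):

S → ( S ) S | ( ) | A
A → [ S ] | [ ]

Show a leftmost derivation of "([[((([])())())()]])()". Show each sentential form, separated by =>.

S => (S)S   [S → ( S ) S]
(S)S => (A)S   [S → A]
(A)S => ([S])S   [A → [ S ]]
([S])S => ([A])S   [S → A]
([A])S => ([[S]])S   [A → [ S ]]
([[S]])S => ([[(S)S]])S   [S → ( S ) S]
([[(S)S]])S => ([[((S)S)S]])S   [S → ( S ) S]
([[((S)S)S]])S => ([[(((S)S)S)S]])S   [S → ( S ) S]
([[(((S)S)S)S]])S => ([[(((A)S)S)S]])S   [S → A]
([[(((A)S)S)S]])S => ([[((([])S)S)S]])S   [A → [ ]]
([[((([])S)S)S]])S => ([[((([])())S)S]])S   [S → ( )]
([[((([])())S)S]])S => ([[((([])())())S]])S   [S → ( )]
([[((([])())())S]])S => ([[((([])())())()]])S   [S → ( )]
([[((([])())())()]])S => ([[((([])())())()]])()   [S → ( )]

S => (S)S => (A)S => ([S])S => ([A])S => ([[S]])S => ([[(S)S]])S => ([[((S)S)S]])S => ([[(((S)S)S)S]])S => ([[(((A)S)S)S]])S => ([[((([])S)S)S]])S => ([[((([])())S)S]])S => ([[((([])())())S]])S => ([[((([])())())()]])S => ([[((([])())())()]])()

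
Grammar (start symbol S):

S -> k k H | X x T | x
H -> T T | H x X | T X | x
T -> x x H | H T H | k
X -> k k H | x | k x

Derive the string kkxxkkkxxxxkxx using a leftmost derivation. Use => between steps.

S => kkH => kkTX => kkxxHX => kkxxTXX => kkxxkXX => kkxxkkkHX => kkxxkkkHxXX => kkxxkkkHxXxXX => kkxxkkkxxXxXX => kkxxkkkxxxxXX => kkxxkkkxxxxkxX => kkxxkkkxxxxkxx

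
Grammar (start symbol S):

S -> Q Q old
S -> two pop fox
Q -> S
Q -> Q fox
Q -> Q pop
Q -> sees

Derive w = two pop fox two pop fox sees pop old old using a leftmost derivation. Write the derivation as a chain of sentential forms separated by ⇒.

S ⇒ Q Q old ⇒ S Q old ⇒ two pop fox Q old ⇒ two pop fox S old ⇒ two pop fox Q Q old old ⇒ two pop fox S Q old old ⇒ two pop fox two pop fox Q old old ⇒ two pop fox two pop fox Q pop old old ⇒ two pop fox two pop fox sees pop old old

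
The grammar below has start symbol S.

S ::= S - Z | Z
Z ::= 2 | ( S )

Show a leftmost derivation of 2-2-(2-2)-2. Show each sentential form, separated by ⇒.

S ⇒ S-Z ⇒ S-Z-Z ⇒ S-Z-Z-Z ⇒ Z-Z-Z-Z ⇒ 2-Z-Z-Z ⇒ 2-2-Z-Z ⇒ 2-2-(S)-Z ⇒ 2-2-(S-Z)-Z ⇒ 2-2-(Z-Z)-Z ⇒ 2-2-(2-Z)-Z ⇒ 2-2-(2-2)-Z ⇒ 2-2-(2-2)-2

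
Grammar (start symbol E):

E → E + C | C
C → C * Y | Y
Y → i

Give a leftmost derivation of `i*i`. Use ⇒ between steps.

E ⇒ C ⇒ C*Y ⇒ Y*Y ⇒ i*Y ⇒ i*i

E ⇒ C   [E → C]
C ⇒ C*Y   [C → C * Y]
C*Y ⇒ Y*Y   [C → Y]
Y*Y ⇒ i*Y   [Y → i]
i*Y ⇒ i*i   [Y → i]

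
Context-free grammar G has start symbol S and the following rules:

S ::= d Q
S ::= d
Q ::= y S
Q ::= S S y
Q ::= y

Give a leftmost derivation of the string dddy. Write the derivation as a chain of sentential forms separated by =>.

S => dQ   [S ::= d Q]
dQ => dSSy   [Q ::= S S y]
dSSy => ddSy   [S ::= d]
ddSy => dddy   [S ::= d]

S => dQ => dSSy => ddSy => dddy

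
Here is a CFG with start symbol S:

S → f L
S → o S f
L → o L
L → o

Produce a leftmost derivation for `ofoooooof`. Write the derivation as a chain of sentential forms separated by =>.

S => oSf   [S → o S f]
oSf => ofLf   [S → f L]
ofLf => ofoLf   [L → o L]
ofoLf => ofooLf   [L → o L]
ofooLf => ofoooLf   [L → o L]
ofoooLf => ofooooLf   [L → o L]
ofooooLf => ofoooooLf   [L → o L]
ofoooooLf => ofoooooof   [L → o]

S => oSf => ofLf => ofoLf => ofooLf => ofoooLf => ofooooLf => ofoooooLf => ofoooooof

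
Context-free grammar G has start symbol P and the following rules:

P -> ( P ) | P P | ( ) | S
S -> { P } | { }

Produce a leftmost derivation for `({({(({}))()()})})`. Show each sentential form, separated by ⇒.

P ⇒ (P)   [P -> ( P )]
(P) ⇒ (S)   [P -> S]
(S) ⇒ ({P})   [S -> { P }]
({P}) ⇒ ({(P)})   [P -> ( P )]
({(P)}) ⇒ ({(S)})   [P -> S]
({(S)}) ⇒ ({({P})})   [S -> { P }]
({({P})}) ⇒ ({({PP})})   [P -> P P]
({({PP})}) ⇒ ({({PPP})})   [P -> P P]
({({PPP})}) ⇒ ({({(P)PP})})   [P -> ( P )]
({({(P)PP})}) ⇒ ({({((P))PP})})   [P -> ( P )]
({({((P))PP})}) ⇒ ({({((S))PP})})   [P -> S]
({({((S))PP})}) ⇒ ({({(({}))PP})})   [S -> { }]
({({(({}))PP})}) ⇒ ({({(({}))()P})})   [P -> ( )]
({({(({}))()P})}) ⇒ ({({(({}))()()})})   [P -> ( )]

P⇒(P)⇒(S)⇒({P})⇒({(P)})⇒({(S)})⇒({({P})})⇒({({PP})})⇒({({PPP})})⇒({({(P)PP})})⇒({({((P))PP})})⇒({({((S))PP})})⇒({({(({}))PP})})⇒({({(({}))()P})})⇒({({(({}))()()})})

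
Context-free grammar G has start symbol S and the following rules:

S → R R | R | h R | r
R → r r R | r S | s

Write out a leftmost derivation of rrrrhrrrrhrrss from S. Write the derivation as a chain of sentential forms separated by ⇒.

S ⇒ R ⇒ rrR ⇒ rrrS ⇒ rrrR ⇒ rrrrS ⇒ rrrrhR ⇒ rrrrhrS ⇒ rrrrhrRR ⇒ rrrrhrrrRR ⇒ rrrrhrrrrSR ⇒ rrrrhrrrrhRR ⇒ rrrrhrrrrhrrRR ⇒ rrrrhrrrrhrrsR ⇒ rrrrhrrrrhrrss

S ⇒ R   [S → R]
R ⇒ rrR   [R → r r R]
rrR ⇒ rrrS   [R → r S]
rrrS ⇒ rrrR   [S → R]
rrrR ⇒ rrrrS   [R → r S]
rrrrS ⇒ rrrrhR   [S → h R]
rrrrhR ⇒ rrrrhrS   [R → r S]
rrrrhrS ⇒ rrrrhrRR   [S → R R]
rrrrhrRR ⇒ rrrrhrrrRR   [R → r r R]
rrrrhrrrRR ⇒ rrrrhrrrrSR   [R → r S]
rrrrhrrrrSR ⇒ rrrrhrrrrhRR   [S → h R]
rrrrhrrrrhRR ⇒ rrrrhrrrrhrrRR   [R → r r R]
rrrrhrrrrhrrRR ⇒ rrrrhrrrrhrrsR   [R → s]
rrrrhrrrrhrrsR ⇒ rrrrhrrrrhrrss   [R → s]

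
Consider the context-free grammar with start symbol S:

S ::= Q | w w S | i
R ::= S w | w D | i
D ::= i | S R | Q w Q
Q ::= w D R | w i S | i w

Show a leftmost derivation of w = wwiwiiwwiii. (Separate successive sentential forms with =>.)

S=>Q=>wDR=>wQwQR=>wwDRwQR=>wwSRRwQR=>wwiRRwQR=>wwiwDRwQR=>wwiwiRwQR=>wwiwiiwQR=>wwiwiiwwiSR=>wwiwiiwwiiR=>wwiwiiwwiii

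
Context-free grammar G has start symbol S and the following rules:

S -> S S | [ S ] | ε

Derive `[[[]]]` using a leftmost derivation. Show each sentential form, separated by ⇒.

S ⇒ [S] ⇒ [SS] ⇒ [SSS] ⇒ [SSSS] ⇒ [SSSSS] ⇒ [[S]SSSS] ⇒ [[SS]SSSS] ⇒ [[[S]S]SSSS] ⇒ [[[]S]SSSS] ⇒ [[[]]SSSS] ⇒ [[[]]SSS] ⇒ [[[]]SS] ⇒ [[[]]S] ⇒ [[[]]]

S ⇒ [S]   [S -> [ S ]]
[S] ⇒ [SS]   [S -> S S]
[SS] ⇒ [SSS]   [S -> S S]
[SSS] ⇒ [SSSS]   [S -> S S]
[SSSS] ⇒ [SSSSS]   [S -> S S]
[SSSSS] ⇒ [[S]SSSS]   [S -> [ S ]]
[[S]SSSS] ⇒ [[SS]SSSS]   [S -> S S]
[[SS]SSSS] ⇒ [[[S]S]SSSS]   [S -> [ S ]]
[[[S]S]SSSS] ⇒ [[[]S]SSSS]   [S -> ε]
[[[]S]SSSS] ⇒ [[[]]SSSS]   [S -> ε]
[[[]]SSSS] ⇒ [[[]]SSS]   [S -> ε]
[[[]]SSS] ⇒ [[[]]SS]   [S -> ε]
[[[]]SS] ⇒ [[[]]S]   [S -> ε]
[[[]]S] ⇒ [[[]]]   [S -> ε]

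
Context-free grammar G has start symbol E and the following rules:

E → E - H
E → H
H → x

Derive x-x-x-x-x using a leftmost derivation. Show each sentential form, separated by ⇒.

E ⇒ E-H ⇒ E-H-H ⇒ E-H-H-H ⇒ E-H-H-H-H ⇒ H-H-H-H-H ⇒ x-H-H-H-H ⇒ x-x-H-H-H ⇒ x-x-x-H-H ⇒ x-x-x-x-H ⇒ x-x-x-x-x

E ⇒ E-H   [E → E - H]
E-H ⇒ E-H-H   [E → E - H]
E-H-H ⇒ E-H-H-H   [E → E - H]
E-H-H-H ⇒ E-H-H-H-H   [E → E - H]
E-H-H-H-H ⇒ H-H-H-H-H   [E → H]
H-H-H-H-H ⇒ x-H-H-H-H   [H → x]
x-H-H-H-H ⇒ x-x-H-H-H   [H → x]
x-x-H-H-H ⇒ x-x-x-H-H   [H → x]
x-x-x-H-H ⇒ x-x-x-x-H   [H → x]
x-x-x-x-H ⇒ x-x-x-x-x   [H → x]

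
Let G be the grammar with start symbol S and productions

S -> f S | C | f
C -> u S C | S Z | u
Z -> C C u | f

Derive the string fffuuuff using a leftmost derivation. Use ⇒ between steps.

S ⇒ C   [S -> C]
C ⇒ SZ   [C -> S Z]
SZ ⇒ fSZ   [S -> f S]
fSZ ⇒ fCZ   [S -> C]
fCZ ⇒ fSZZ   [C -> S Z]
fSZZ ⇒ ffSZZ   [S -> f S]
ffSZZ ⇒ fffSZZ   [S -> f S]
fffSZZ ⇒ fffCZZ   [S -> C]
fffCZZ ⇒ fffuSCZZ   [C -> u S C]
fffuSCZZ ⇒ fffuCCZZ   [S -> C]
fffuCCZZ ⇒ fffuuCZZ   [C -> u]
fffuuCZZ ⇒ fffuuuZZ   [C -> u]
fffuuuZZ ⇒ fffuuufZ   [Z -> f]
fffuuufZ ⇒ fffuuuff   [Z -> f]

S ⇒ C ⇒ SZ ⇒ fSZ ⇒ fCZ ⇒ fSZZ ⇒ ffSZZ ⇒ fffSZZ ⇒ fffCZZ ⇒ fffuSCZZ ⇒ fffuCCZZ ⇒ fffuuCZZ ⇒ fffuuuZZ ⇒ fffuuufZ ⇒ fffuuuff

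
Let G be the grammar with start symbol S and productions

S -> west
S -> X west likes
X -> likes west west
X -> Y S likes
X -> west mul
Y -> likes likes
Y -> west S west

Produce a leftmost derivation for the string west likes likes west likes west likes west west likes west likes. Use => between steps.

S => X west likes   [S -> X west likes]
X west likes => Y S likes west likes   [X -> Y S likes]
Y S likes west likes => west S west S likes west likes   [Y -> west S west]
west S west S likes west likes => west X west likes west S likes west likes   [S -> X west likes]
west X west likes west S likes west likes => west Y S likes west likes west S likes west likes   [X -> Y S likes]
west Y S likes west likes west S likes west likes => west likes likes S likes west likes west S likes west likes   [Y -> likes likes]
west likes likes S likes west likes west S likes west likes => west likes likes west likes west likes west S likes west likes   [S -> west]
west likes likes west likes west likes west S likes west likes => west likes likes west likes west likes west west likes west likes   [S -> west]

S => X west likes => Y S likes west likes => west S west S likes west likes => west X west likes west S likes west likes => west Y S likes west likes west S likes west likes => west likes likes S likes west likes west S likes west likes => west likes likes west likes west likes west S likes west likes => west likes likes west likes west likes west west likes west likes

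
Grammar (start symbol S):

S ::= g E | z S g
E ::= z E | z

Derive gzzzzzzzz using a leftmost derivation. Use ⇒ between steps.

S ⇒ gE ⇒ gzE ⇒ gzzE ⇒ gzzzE ⇒ gzzzzE ⇒ gzzzzzE ⇒ gzzzzzzE ⇒ gzzzzzzzE ⇒ gzzzzzzzz

S ⇒ gE   [S ::= g E]
gE ⇒ gzE   [E ::= z E]
gzE ⇒ gzzE   [E ::= z E]
gzzE ⇒ gzzzE   [E ::= z E]
gzzzE ⇒ gzzzzE   [E ::= z E]
gzzzzE ⇒ gzzzzzE   [E ::= z E]
gzzzzzE ⇒ gzzzzzzE   [E ::= z E]
gzzzzzzE ⇒ gzzzzzzzE   [E ::= z E]
gzzzzzzzE ⇒ gzzzzzzzz   [E ::= z]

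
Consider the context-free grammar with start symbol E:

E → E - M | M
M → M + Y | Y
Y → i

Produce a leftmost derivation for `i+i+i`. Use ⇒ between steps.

E ⇒ M ⇒ M+Y ⇒ M+Y+Y ⇒ Y+Y+Y ⇒ i+Y+Y ⇒ i+i+Y ⇒ i+i+i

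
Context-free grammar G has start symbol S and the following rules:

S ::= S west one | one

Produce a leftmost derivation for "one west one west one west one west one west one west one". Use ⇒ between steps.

S ⇒ S west one ⇒ S west one west one ⇒ S west one west one west one ⇒ S west one west one west one west one ⇒ S west one west one west one west one west one ⇒ S west one west one west one west one west one west one ⇒ one west one west one west one west one west one west one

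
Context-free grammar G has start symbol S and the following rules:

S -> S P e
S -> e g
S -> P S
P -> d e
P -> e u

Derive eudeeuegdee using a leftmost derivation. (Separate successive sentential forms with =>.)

S => SPe   [S -> S P e]
SPe => PSPe   [S -> P S]
PSPe => euSPe   [P -> e u]
euSPe => euPSPe   [S -> P S]
euPSPe => eudeSPe   [P -> d e]
eudeSPe => eudePSPe   [S -> P S]
eudePSPe => eudeeuSPe   [P -> e u]
eudeeuSPe => eudeeuegPe   [S -> e g]
eudeeuegPe => eudeeuegdee   [P -> d e]

S => SPe => PSPe => euSPe => euPSPe => eudeSPe => eudePSPe => eudeeuSPe => eudeeuegPe => eudeeuegdee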